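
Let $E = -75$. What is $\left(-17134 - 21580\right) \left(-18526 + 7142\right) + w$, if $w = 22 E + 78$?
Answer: $440718604$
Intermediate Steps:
$w = -1572$ ($w = 22 \left(-75\right) + 78 = -1650 + 78 = -1572$)
$\left(-17134 - 21580\right) \left(-18526 + 7142\right) + w = \left(-17134 - 21580\right) \left(-18526 + 7142\right) - 1572 = \left(-38714\right) \left(-11384\right) - 1572 = 440720176 - 1572 = 440718604$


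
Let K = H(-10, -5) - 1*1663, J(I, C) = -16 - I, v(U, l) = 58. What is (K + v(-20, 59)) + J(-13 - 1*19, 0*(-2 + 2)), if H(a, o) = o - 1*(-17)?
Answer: -1577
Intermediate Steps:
H(a, o) = 17 + o (H(a, o) = o + 17 = 17 + o)
K = -1651 (K = (17 - 5) - 1*1663 = 12 - 1663 = -1651)
(K + v(-20, 59)) + J(-13 - 1*19, 0*(-2 + 2)) = (-1651 + 58) + (-16 - (-13 - 1*19)) = -1593 + (-16 - (-13 - 19)) = -1593 + (-16 - 1*(-32)) = -1593 + (-16 + 32) = -1593 + 16 = -1577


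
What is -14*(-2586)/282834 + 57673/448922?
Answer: 5427442895/21161734158 ≈ 0.25647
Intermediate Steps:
-14*(-2586)/282834 + 57673/448922 = 36204*(1/282834) + 57673*(1/448922) = 6034/47139 + 57673/448922 = 5427442895/21161734158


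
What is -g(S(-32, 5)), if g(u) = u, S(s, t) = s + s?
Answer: 64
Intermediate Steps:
S(s, t) = 2*s
-g(S(-32, 5)) = -2*(-32) = -1*(-64) = 64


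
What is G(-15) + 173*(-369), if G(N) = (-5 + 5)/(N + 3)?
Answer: -63837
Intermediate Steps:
G(N) = 0 (G(N) = 0/(3 + N) = 0)
G(-15) + 173*(-369) = 0 + 173*(-369) = 0 - 63837 = -63837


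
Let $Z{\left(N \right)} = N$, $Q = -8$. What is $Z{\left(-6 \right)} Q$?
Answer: $48$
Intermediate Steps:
$Z{\left(-6 \right)} Q = \left(-6\right) \left(-8\right) = 48$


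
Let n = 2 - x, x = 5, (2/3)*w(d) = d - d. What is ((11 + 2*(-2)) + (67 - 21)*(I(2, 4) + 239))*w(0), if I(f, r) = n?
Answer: 0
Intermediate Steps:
w(d) = 0 (w(d) = 3*(d - d)/2 = (3/2)*0 = 0)
n = -3 (n = 2 - 1*5 = 2 - 5 = -3)
I(f, r) = -3
((11 + 2*(-2)) + (67 - 21)*(I(2, 4) + 239))*w(0) = ((11 + 2*(-2)) + (67 - 21)*(-3 + 239))*0 = ((11 - 4) + 46*236)*0 = (7 + 10856)*0 = 10863*0 = 0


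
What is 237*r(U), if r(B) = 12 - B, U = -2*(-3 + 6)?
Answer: 4266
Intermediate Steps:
U = -6 (U = -2*3 = -6)
237*r(U) = 237*(12 - 1*(-6)) = 237*(12 + 6) = 237*18 = 4266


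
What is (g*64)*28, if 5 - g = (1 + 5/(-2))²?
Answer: 4928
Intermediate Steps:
g = 11/4 (g = 5 - (1 + 5/(-2))² = 5 - (1 + 5*(-½))² = 5 - (1 - 5/2)² = 5 - (-3/2)² = 5 - 1*9/4 = 5 - 9/4 = 11/4 ≈ 2.7500)
(g*64)*28 = ((11/4)*64)*28 = 176*28 = 4928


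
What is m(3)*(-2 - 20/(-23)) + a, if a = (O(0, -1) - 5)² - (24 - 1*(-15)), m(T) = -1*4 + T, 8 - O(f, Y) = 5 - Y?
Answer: -664/23 ≈ -28.870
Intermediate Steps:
O(f, Y) = 3 + Y (O(f, Y) = 8 - (5 - Y) = 8 + (-5 + Y) = 3 + Y)
m(T) = -4 + T
a = -30 (a = ((3 - 1) - 5)² - (24 - 1*(-15)) = (2 - 5)² - (24 + 15) = (-3)² - 1*39 = 9 - 39 = -30)
m(3)*(-2 - 20/(-23)) + a = (-4 + 3)*(-2 - 20/(-23)) - 30 = -(-2 - 20*(-1/23)) - 30 = -(-2 + 20/23) - 30 = -1*(-26/23) - 30 = 26/23 - 30 = -664/23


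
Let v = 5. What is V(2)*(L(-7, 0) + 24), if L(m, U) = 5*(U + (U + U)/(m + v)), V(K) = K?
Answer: 48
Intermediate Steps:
L(m, U) = 5*U + 10*U/(5 + m) (L(m, U) = 5*(U + (U + U)/(m + 5)) = 5*(U + (2*U)/(5 + m)) = 5*(U + 2*U/(5 + m)) = 5*U + 10*U/(5 + m))
V(2)*(L(-7, 0) + 24) = 2*(5*0*(7 - 7)/(5 - 7) + 24) = 2*(5*0*0/(-2) + 24) = 2*(5*0*(-½)*0 + 24) = 2*(0 + 24) = 2*24 = 48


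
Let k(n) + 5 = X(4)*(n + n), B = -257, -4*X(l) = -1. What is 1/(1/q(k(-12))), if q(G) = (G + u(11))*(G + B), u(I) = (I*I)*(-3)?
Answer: 100232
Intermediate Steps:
u(I) = -3*I**2 (u(I) = I**2*(-3) = -3*I**2)
X(l) = 1/4 (X(l) = -1/4*(-1) = 1/4)
k(n) = -5 + n/2 (k(n) = -5 + (n + n)/4 = -5 + (2*n)/4 = -5 + n/2)
q(G) = (-363 + G)*(-257 + G) (q(G) = (G - 3*11**2)*(G - 257) = (G - 3*121)*(-257 + G) = (G - 363)*(-257 + G) = (-363 + G)*(-257 + G))
1/(1/q(k(-12))) = 1/(1/(93291 + (-5 + (1/2)*(-12))**2 - 620*(-5 + (1/2)*(-12)))) = 1/(1/(93291 + (-5 - 6)**2 - 620*(-5 - 6))) = 1/(1/(93291 + (-11)**2 - 620*(-11))) = 1/(1/(93291 + 121 + 6820)) = 1/(1/100232) = 100232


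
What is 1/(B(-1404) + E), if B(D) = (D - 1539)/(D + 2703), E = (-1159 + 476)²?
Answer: 433/201988756 ≈ 2.1437e-6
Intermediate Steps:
E = 466489 (E = (-683)² = 466489)
B(D) = (-1539 + D)/(2703 + D)
1/(B(-1404) + E) = 1/((-1539 - 1404)/(2703 - 1404) + 466489) = 1/(-2943/1299 + 466489) = 1/((1/1299)*(-2943) + 466489) = 1/(-981/433 + 466489) = 1/(201988756/433) = 433/201988756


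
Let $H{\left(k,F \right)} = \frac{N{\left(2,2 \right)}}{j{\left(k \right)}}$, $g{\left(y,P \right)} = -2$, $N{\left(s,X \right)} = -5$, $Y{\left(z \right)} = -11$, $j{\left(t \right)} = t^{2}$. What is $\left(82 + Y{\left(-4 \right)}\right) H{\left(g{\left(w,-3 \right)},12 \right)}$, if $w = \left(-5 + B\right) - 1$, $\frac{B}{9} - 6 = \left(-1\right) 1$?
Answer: $- \frac{355}{4} \approx -88.75$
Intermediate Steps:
$B = 45$ ($B = 54 + 9 \left(\left(-1\right) 1\right) = 54 + 9 \left(-1\right) = 54 - 9 = 45$)
$w = 39$ ($w = \left(-5 + 45\right) - 1 = 40 - 1 = 39$)
$H{\left(k,F \right)} = - \frac{5}{k^{2}}$
$\left(82 + Y{\left(-4 \right)}\right) H{\left(g{\left(w,-3 \right)},12 \right)} = \left(82 - 11\right) \left(- \frac{5}{4}\right) = 71 \left(\left(-5\right) \frac{1}{4}\right) = 71 \left(- \frac{5}{4}\right) = - \frac{355}{4}$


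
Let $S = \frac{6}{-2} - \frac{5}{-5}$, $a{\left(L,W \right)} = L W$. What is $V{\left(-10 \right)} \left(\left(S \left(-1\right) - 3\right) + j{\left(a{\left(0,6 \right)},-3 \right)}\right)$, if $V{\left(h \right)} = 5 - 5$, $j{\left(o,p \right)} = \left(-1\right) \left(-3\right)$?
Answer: $0$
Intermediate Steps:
$j{\left(o,p \right)} = 3$
$S = -2$ ($S = 6 \left(- \frac{1}{2}\right) - -1 = -3 + 1 = -2$)
$V{\left(h \right)} = 0$ ($V{\left(h \right)} = 5 - 5 = 0$)
$V{\left(-10 \right)} \left(\left(S \left(-1\right) - 3\right) + j{\left(a{\left(0,6 \right)},-3 \right)}\right) = 0 \left(\left(\left(-2\right) \left(-1\right) - 3\right) + 3\right) = 0 \left(\left(2 - 3\right) + 3\right) = 0 \left(-1 + 3\right) = 0 \cdot 2 = 0$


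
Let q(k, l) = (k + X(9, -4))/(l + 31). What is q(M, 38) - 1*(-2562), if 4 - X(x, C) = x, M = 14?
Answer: 58929/23 ≈ 2562.1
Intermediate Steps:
X(x, C) = 4 - x
q(k, l) = (-5 + k)/(31 + l) (q(k, l) = (k + (4 - 1*9))/(l + 31) = (k + (4 - 9))/(31 + l) = (k - 5)/(31 + l) = (-5 + k)/(31 + l))
q(M, 38) - 1*(-2562) = (-5 + 14)/(31 + 38) - 1*(-2562) = 9/69 + 2562 = (1/69)*9 + 2562 = 3/23 + 2562 = 58929/23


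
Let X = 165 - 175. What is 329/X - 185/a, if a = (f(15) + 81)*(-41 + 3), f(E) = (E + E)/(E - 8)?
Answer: -1862686/56715 ≈ -32.843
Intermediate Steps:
f(E) = 2*E/(-8 + E) (f(E) = (2*E)/(-8 + E) = 2*E/(-8 + E))
X = -10
a = -22686/7 (a = (2*15/(-8 + 15) + 81)*(-41 + 3) = (2*15/7 + 81)*(-38) = (2*15*(⅐) + 81)*(-38) = (30/7 + 81)*(-38) = (597/7)*(-38) = -22686/7 ≈ -3240.9)
329/X - 185/a = 329/(-10) - 185/(-22686/7) = 329*(-⅒) - 185*(-7/22686) = -329/10 + 1295/22686 = -1862686/56715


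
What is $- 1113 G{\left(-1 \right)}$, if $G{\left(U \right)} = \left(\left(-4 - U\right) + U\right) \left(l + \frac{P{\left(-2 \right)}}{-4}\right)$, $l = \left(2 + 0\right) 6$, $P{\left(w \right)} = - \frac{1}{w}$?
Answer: $\frac{105735}{2} \approx 52868.0$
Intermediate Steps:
$l = 12$ ($l = 2 \cdot 6 = 12$)
$G{\left(U \right)} = - \frac{95}{2}$ ($G{\left(U \right)} = \left(\left(-4 - U\right) + U\right) \left(12 + \frac{\left(-1\right) \frac{1}{-2}}{-4}\right) = - 4 \left(12 + \left(-1\right) \left(- \frac{1}{2}\right) \left(- \frac{1}{4}\right)\right) = - 4 \left(12 + \frac{1}{2} \left(- \frac{1}{4}\right)\right) = - 4 \left(12 - \frac{1}{8}\right) = \left(-4\right) \frac{95}{8} = - \frac{95}{2}$)
$- 1113 G{\left(-1 \right)} = \left(-1113\right) \left(- \frac{95}{2}\right) = \frac{105735}{2}$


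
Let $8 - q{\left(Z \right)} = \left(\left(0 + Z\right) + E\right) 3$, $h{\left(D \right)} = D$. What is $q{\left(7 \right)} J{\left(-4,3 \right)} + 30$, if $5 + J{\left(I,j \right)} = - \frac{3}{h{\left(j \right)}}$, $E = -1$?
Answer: $90$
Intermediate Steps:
$q{\left(Z \right)} = 11 - 3 Z$ ($q{\left(Z \right)} = 8 - \left(\left(0 + Z\right) - 1\right) 3 = 8 - \left(Z - 1\right) 3 = 8 - \left(-1 + Z\right) 3 = 8 - \left(-3 + 3 Z\right) = 11 - 3 Z$)
$J{\left(I,j \right)} = -5 - \frac{3}{j}$
$q{\left(7 \right)} J{\left(-4,3 \right)} + 30 = \left(11 - 21\right) \left(-5 - \frac{3}{3}\right) + 30 = \left(11 - 21\right) \left(-5 - 1\right) + 30 = - 10 \left(-5 - 1\right) + 30 = \left(-10\right) \left(-6\right) + 30 = 60 + 30 = 90$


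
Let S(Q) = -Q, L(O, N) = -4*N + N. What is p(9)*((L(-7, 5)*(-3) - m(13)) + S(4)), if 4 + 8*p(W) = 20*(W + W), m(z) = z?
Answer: 1246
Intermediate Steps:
L(O, N) = -3*N
p(W) = -1/2 + 5*W (p(W) = -1/2 + (20*(W + W))/8 = -1/2 + (20*(2*W))/8 = -1/2 + (40*W)/8 = -1/2 + 5*W)
p(9)*((L(-7, 5)*(-3) - m(13)) + S(4)) = (-1/2 + 5*9)*((-3*5*(-3) - 1*13) - 1*4) = (-1/2 + 45)*((-15*(-3) - 13) - 4) = 89*((45 - 13) - 4)/2 = 89*(32 - 4)/2 = (89/2)*28 = 1246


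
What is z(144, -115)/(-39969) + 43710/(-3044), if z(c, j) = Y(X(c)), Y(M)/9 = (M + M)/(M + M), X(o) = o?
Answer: -97059577/6759202 ≈ -14.360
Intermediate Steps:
Y(M) = 9 (Y(M) = 9*((M + M)/(M + M)) = 9*((2*M)/((2*M))) = 9*((2*M)*(1/(2*M))) = 9*1 = 9)
z(c, j) = 9
z(144, -115)/(-39969) + 43710/(-3044) = 9/(-39969) + 43710/(-3044) = 9*(-1/39969) + 43710*(-1/3044) = -1/4441 - 21855/1522 = -97059577/6759202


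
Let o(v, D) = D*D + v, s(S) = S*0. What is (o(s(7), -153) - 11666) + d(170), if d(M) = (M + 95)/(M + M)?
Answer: 798577/68 ≈ 11744.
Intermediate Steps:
s(S) = 0
o(v, D) = v + D² (o(v, D) = D² + v = v + D²)
d(M) = (95 + M)/(2*M) (d(M) = (95 + M)/((2*M)) = (95 + M)*(1/(2*M)) = (95 + M)/(2*M))
(o(s(7), -153) - 11666) + d(170) = ((0 + (-153)²) - 11666) + (½)*(95 + 170)/170 = ((0 + 23409) - 11666) + (½)*(1/170)*265 = (23409 - 11666) + 53/68 = 11743 + 53/68 = 798577/68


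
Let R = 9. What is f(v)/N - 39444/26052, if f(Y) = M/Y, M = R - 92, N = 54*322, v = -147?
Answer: -8401510139/5549154156 ≈ -1.5140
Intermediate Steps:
N = 17388
M = -83 (M = 9 - 92 = -83)
f(Y) = -83/Y
f(v)/N - 39444/26052 = -83/(-147)/17388 - 39444/26052 = -83*(-1/147)*(1/17388) - 39444*1/26052 = (83/147)*(1/17388) - 3287/2171 = 83/2556036 - 3287/2171 = -8401510139/5549154156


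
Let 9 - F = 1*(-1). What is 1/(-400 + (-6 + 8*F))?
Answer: -1/326 ≈ -0.0030675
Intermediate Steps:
F = 10 (F = 9 - (-1) = 9 - 1*(-1) = 9 + 1 = 10)
1/(-400 + (-6 + 8*F)) = 1/(-400 + (-6 + 8*10)) = 1/(-400 + (-6 + 80)) = 1/(-400 + 74) = 1/(-326) = -1/326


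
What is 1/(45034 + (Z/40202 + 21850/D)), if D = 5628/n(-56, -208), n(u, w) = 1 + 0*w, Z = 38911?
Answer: 28282107/1273793582239 ≈ 2.2203e-5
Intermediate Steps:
n(u, w) = 1 (n(u, w) = 1 + 0 = 1)
D = 5628 (D = 5628/1 = 5628*1 = 5628)
1/(45034 + (Z/40202 + 21850/D)) = 1/(45034 + (38911/40202 + 21850/5628)) = 1/(45034 + (38911*(1/40202) + 21850*(1/5628))) = 1/(45034 + (38911/40202 + 10925/2814)) = 1/(45034 + 137175601/28282107) = 1/(1273793582239/28282107) = 28282107/1273793582239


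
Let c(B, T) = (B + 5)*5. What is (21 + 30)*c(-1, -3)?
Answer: 1020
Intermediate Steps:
c(B, T) = 25 + 5*B (c(B, T) = (5 + B)*5 = 25 + 5*B)
(21 + 30)*c(-1, -3) = (21 + 30)*(25 + 5*(-1)) = 51*(25 - 5) = 51*20 = 1020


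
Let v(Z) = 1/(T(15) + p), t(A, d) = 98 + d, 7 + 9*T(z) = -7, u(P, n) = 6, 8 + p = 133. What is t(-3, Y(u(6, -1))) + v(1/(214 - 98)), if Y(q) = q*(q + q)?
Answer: 188879/1111 ≈ 170.01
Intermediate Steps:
p = 125 (p = -8 + 133 = 125)
T(z) = -14/9 (T(z) = -7/9 + (⅑)*(-7) = -7/9 - 7/9 = -14/9)
Y(q) = 2*q² (Y(q) = q*(2*q) = 2*q²)
v(Z) = 9/1111 (v(Z) = 1/(-14/9 + 125) = 1/(1111/9) = 9/1111)
t(-3, Y(u(6, -1))) + v(1/(214 - 98)) = (98 + 2*6²) + 9/1111 = (98 + 2*36) + 9/1111 = (98 + 72) + 9/1111 = 170 + 9/1111 = 188879/1111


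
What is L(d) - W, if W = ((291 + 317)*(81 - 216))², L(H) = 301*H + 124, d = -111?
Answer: -6737159687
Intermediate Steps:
L(H) = 124 + 301*H
W = 6737126400 (W = (608*(-135))² = (-82080)² = 6737126400)
L(d) - W = (124 + 301*(-111)) - 1*6737126400 = (124 - 33411) - 6737126400 = -33287 - 6737126400 = -6737159687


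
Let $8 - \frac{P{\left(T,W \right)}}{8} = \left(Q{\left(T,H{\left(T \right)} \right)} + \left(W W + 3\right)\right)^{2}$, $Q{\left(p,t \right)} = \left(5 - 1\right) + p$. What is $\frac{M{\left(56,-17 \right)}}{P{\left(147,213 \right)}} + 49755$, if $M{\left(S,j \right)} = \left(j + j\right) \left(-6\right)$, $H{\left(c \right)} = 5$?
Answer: $\frac{206218903774659}{4144687042} \approx 49755.0$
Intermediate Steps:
$Q{\left(p,t \right)} = 4 + p$
$M{\left(S,j \right)} = - 12 j$ ($M{\left(S,j \right)} = 2 j \left(-6\right) = - 12 j$)
$P{\left(T,W \right)} = 64 - 8 \left(7 + T + W^{2}\right)^{2}$ ($P{\left(T,W \right)} = 64 - 8 \left(\left(4 + T\right) + \left(W W + 3\right)\right)^{2} = 64 - 8 \left(\left(4 + T\right) + \left(W^{2} + 3\right)\right)^{2} = 64 - 8 \left(\left(4 + T\right) + \left(3 + W^{2}\right)\right)^{2} = 64 - 8 \left(7 + T + W^{2}\right)^{2}$)
$\frac{M{\left(56,-17 \right)}}{P{\left(147,213 \right)}} + 49755 = \frac{\left(-12\right) \left(-17\right)}{64 - 8 \left(7 + 147 + 213^{2}\right)^{2}} + 49755 = \frac{204}{64 - 8 \left(7 + 147 + 45369\right)^{2}} + 49755 = \frac{204}{64 - 8 \cdot 45523^{2}} + 49755 = \frac{204}{64 - 16578748232} + 49755 = \frac{204}{-16578748168} + 49755 = 204 \left(- \frac{1}{16578748168}\right) + 49755 = - \frac{51}{4144687042} + 49755 = \frac{206218903774659}{4144687042}$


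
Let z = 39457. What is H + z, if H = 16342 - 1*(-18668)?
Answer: 74467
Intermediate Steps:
H = 35010 (H = 16342 + 18668 = 35010)
H + z = 35010 + 39457 = 74467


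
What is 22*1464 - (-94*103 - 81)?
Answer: 41971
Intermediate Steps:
22*1464 - (-94*103 - 81) = 32208 - (-9682 - 81) = 32208 - 1*(-9763) = 32208 + 9763 = 41971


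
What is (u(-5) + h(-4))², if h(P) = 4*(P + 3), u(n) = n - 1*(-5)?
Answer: 16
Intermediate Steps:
u(n) = 5 + n (u(n) = n + 5 = 5 + n)
h(P) = 12 + 4*P (h(P) = 4*(3 + P) = 12 + 4*P)
(u(-5) + h(-4))² = ((5 - 5) + (12 + 4*(-4)))² = (0 + (12 - 16))² = (0 - 4)² = (-4)² = 16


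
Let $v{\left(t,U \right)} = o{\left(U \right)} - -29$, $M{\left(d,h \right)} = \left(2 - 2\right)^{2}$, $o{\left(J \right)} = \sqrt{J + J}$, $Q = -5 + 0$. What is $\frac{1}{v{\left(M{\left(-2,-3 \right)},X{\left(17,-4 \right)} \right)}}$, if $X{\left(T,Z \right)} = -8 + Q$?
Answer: $\frac{29}{867} - \frac{i \sqrt{26}}{867} \approx 0.033449 - 0.0058812 i$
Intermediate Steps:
$Q = -5$
$X{\left(T,Z \right)} = -13$ ($X{\left(T,Z \right)} = -8 - 5 = -13$)
$o{\left(J \right)} = \sqrt{2} \sqrt{J}$ ($o{\left(J \right)} = \sqrt{2 J} = \sqrt{2} \sqrt{J}$)
$M{\left(d,h \right)} = 0$ ($M{\left(d,h \right)} = 0^{2} = 0$)
$v{\left(t,U \right)} = 29 + \sqrt{2} \sqrt{U}$ ($v{\left(t,U \right)} = \sqrt{2} \sqrt{U} - -29 = \sqrt{2} \sqrt{U} + 29 = 29 + \sqrt{2} \sqrt{U}$)
$\frac{1}{v{\left(M{\left(-2,-3 \right)},X{\left(17,-4 \right)} \right)}} = \frac{1}{29 + \sqrt{2} \sqrt{-13}} = \frac{1}{29 + \sqrt{2} i \sqrt{13}} = \frac{1}{29 + i \sqrt{26}}$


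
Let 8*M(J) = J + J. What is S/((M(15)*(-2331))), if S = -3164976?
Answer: 1406656/3885 ≈ 362.07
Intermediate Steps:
M(J) = J/4 (M(J) = (J + J)/8 = (2*J)/8 = J/4)
S/((M(15)*(-2331))) = -3164976/(((¼)*15)*(-2331)) = -3164976/((15/4)*(-2331)) = -3164976/(-34965/4) = -3164976*(-4/34965) = 1406656/3885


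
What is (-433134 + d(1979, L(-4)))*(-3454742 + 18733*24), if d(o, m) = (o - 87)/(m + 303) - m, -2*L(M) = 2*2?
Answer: 9111254182000/7 ≈ 1.3016e+12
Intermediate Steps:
L(M) = -2
d(o, m) = -m + (-87 + o)/(303 + m) (d(o, m) = (-87 + o)/(303 + m) - m = -m + (-87 + o)/(303 + m))
(-433134 + d(1979, L(-4)))*(-3454742 + 18733*24) = (-433134 + (-87 + 1979 - 1*(-2)² - 303*(-2))/(303 - 2))*(-3454742 + 18733*24) = (-433134 + (-87 + 1979 - 1*4 + 606)/301)*(-3454742 + 449592) = (-433134 + (-87 + 1979 - 4 + 606)/301)*(-3005150) = (-433134 + (1/301)*2494)*(-3005150) = (-433134 + 58/7)*(-3005150) = -3031880/7*(-3005150) = 9111254182000/7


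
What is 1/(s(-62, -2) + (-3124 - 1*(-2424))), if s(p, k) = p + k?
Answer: -1/764 ≈ -0.0013089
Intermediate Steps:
s(p, k) = k + p
1/(s(-62, -2) + (-3124 - 1*(-2424))) = 1/((-2 - 62) + (-3124 - 1*(-2424))) = 1/(-64 + (-3124 + 2424)) = 1/(-64 - 700) = 1/(-764) = -1/764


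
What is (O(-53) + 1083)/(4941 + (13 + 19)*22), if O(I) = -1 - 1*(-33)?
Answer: 223/1129 ≈ 0.19752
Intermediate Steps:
O(I) = 32 (O(I) = -1 + 33 = 32)
(O(-53) + 1083)/(4941 + (13 + 19)*22) = (32 + 1083)/(4941 + (13 + 19)*22) = 1115/(4941 + 32*22) = 1115/(4941 + 704) = 1115/5645 = 1115*(1/5645) = 223/1129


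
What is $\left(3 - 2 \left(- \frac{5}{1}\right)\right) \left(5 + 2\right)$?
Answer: $91$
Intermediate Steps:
$\left(3 - 2 \left(- \frac{5}{1}\right)\right) \left(5 + 2\right) = \left(3 - 2 \left(\left(-5\right) 1\right)\right) 7 = \left(3 - -10\right) 7 = \left(3 + 10\right) 7 = 13 \cdot 7 = 91$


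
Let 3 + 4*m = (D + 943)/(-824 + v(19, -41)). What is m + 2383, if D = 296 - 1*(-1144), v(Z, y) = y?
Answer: 4120101/1730 ≈ 2381.6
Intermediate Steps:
D = 1440 (D = 296 + 1144 = 1440)
m = -2489/1730 (m = -¾ + ((1440 + 943)/(-824 - 41))/4 = -¾ + (2383/(-865))/4 = -¾ + (2383*(-1/865))/4 = -¾ + (¼)*(-2383/865) = -¾ - 2383/3460 = -2489/1730 ≈ -1.4387)
m + 2383 = -2489/1730 + 2383 = 4120101/1730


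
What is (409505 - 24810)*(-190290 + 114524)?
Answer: -29146801370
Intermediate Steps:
(409505 - 24810)*(-190290 + 114524) = 384695*(-75766) = -29146801370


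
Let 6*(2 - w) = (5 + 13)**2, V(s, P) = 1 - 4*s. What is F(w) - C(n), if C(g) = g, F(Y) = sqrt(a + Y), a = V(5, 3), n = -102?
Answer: 102 + I*sqrt(71) ≈ 102.0 + 8.4261*I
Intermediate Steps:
a = -19 (a = 1 - 4*5 = 1 - 20 = -19)
w = -52 (w = 2 - (5 + 13)**2/6 = 2 - 1/6*18**2 = 2 - 1/6*324 = 2 - 54 = -52)
F(Y) = sqrt(-19 + Y)
F(w) - C(n) = sqrt(-19 - 52) - 1*(-102) = sqrt(-71) + 102 = I*sqrt(71) + 102 = 102 + I*sqrt(71)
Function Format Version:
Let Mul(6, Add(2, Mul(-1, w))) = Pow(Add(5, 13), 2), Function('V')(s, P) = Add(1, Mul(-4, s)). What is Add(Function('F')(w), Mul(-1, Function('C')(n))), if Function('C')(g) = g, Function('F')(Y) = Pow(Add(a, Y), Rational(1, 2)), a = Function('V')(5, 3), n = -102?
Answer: Add(102, Mul(I, Pow(71, Rational(1, 2)))) ≈ Add(102.00, Mul(8.4261, I))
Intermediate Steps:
a = -19 (a = Add(1, Mul(-4, 5)) = Add(1, -20) = -19)
w = -52 (w = Add(2, Mul(Rational(-1, 6), Pow(Add(5, 13), 2))) = Add(2, Mul(Rational(-1, 6), Pow(18, 2))) = Add(2, Mul(Rational(-1, 6), 324)) = Add(2, -54) = -52)
Function('F')(Y) = Pow(Add(-19, Y), Rational(1, 2))
Add(Function('F')(w), Mul(-1, Function('C')(n))) = Add(Pow(Add(-19, -52), Rational(1, 2)), Mul(-1, -102)) = Add(Pow(-71, Rational(1, 2)), 102) = Add(Mul(I, Pow(71, Rational(1, 2))), 102) = Add(102, Mul(I, Pow(71, Rational(1, 2))))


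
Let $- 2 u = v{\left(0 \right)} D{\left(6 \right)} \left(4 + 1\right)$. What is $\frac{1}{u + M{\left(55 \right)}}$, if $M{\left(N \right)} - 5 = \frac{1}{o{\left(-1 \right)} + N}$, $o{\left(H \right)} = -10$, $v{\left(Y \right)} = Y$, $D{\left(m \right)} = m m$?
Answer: $\frac{45}{226} \approx 0.19912$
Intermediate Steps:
$D{\left(m \right)} = m^{2}$
$M{\left(N \right)} = 5 + \frac{1}{-10 + N}$
$u = 0$ ($u = - \frac{0 \cdot 6^{2} \left(4 + 1\right)}{2} = - \frac{0 \cdot 36 \cdot 5}{2} = - \frac{0 \cdot 180}{2} = \left(- \frac{1}{2}\right) 0 = 0$)
$\frac{1}{u + M{\left(55 \right)}} = \frac{1}{0 + \frac{-49 + 5 \cdot 55}{-10 + 55}} = \frac{1}{0 + \frac{-49 + 275}{45}} = \frac{1}{0 + \frac{1}{45} \cdot 226} = \frac{1}{0 + \frac{226}{45}} = \frac{1}{\frac{226}{45}} = \frac{45}{226}$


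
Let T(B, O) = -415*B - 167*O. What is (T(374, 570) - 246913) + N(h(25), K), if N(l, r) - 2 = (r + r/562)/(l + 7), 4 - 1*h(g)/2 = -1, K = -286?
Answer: -2375735156/4777 ≈ -4.9733e+5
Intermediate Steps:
h(g) = 10 (h(g) = 8 - 2*(-1) = 8 + 2 = 10)
N(l, r) = 2 + 563*r/(562*(7 + l)) (N(l, r) = 2 + (r + r/562)/(l + 7) = 2 + (r + r*(1/562))/(7 + l) = 2 + (r + r/562)/(7 + l) = 2 + (563*r/562)/(7 + l) = 2 + 563*r/(562*(7 + l)))
(T(374, 570) - 246913) + N(h(25), K) = ((-415*374 - 167*570) - 246913) + (7868 + 563*(-286) + 1124*10)/(562*(7 + 10)) = ((-155210 - 95190) - 246913) + (1/562)*(7868 - 161018 + 11240)/17 = (-250400 - 246913) + (1/562)*(1/17)*(-141910) = -497313 - 70955/4777 = -2375735156/4777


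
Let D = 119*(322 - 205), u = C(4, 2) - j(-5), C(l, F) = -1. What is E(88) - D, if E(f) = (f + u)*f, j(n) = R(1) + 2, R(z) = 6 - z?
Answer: -6883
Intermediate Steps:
j(n) = 7 (j(n) = (6 - 1*1) + 2 = (6 - 1) + 2 = 5 + 2 = 7)
u = -8 (u = -1 - 1*7 = -1 - 7 = -8)
D = 13923 (D = 119*117 = 13923)
E(f) = f*(-8 + f) (E(f) = (f - 8)*f = (-8 + f)*f = f*(-8 + f))
E(88) - D = 88*(-8 + 88) - 1*13923 = 88*80 - 13923 = 7040 - 13923 = -6883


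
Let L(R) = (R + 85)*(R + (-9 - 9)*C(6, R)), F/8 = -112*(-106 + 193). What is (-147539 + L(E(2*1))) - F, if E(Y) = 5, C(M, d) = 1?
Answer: -70757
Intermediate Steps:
F = -77952 (F = 8*(-112*(-106 + 193)) = 8*(-112*87) = 8*(-9744) = -77952)
L(R) = (-18 + R)*(85 + R) (L(R) = (R + 85)*(R + (-9 - 9)*1) = (85 + R)*(R - 18*1) = (85 + R)*(R - 18) = (85 + R)*(-18 + R) = (-18 + R)*(85 + R))
(-147539 + L(E(2*1))) - F = (-147539 + (-1530 + 5² + 67*5)) - 1*(-77952) = (-147539 + (-1530 + 25 + 335)) + 77952 = (-147539 - 1170) + 77952 = -148709 + 77952 = -70757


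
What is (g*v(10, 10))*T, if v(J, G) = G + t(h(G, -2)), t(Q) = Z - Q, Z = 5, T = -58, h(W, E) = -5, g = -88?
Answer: 102080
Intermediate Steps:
t(Q) = 5 - Q
v(J, G) = 10 + G (v(J, G) = G + (5 - 1*(-5)) = G + (5 + 5) = G + 10 = 10 + G)
(g*v(10, 10))*T = -88*(10 + 10)*(-58) = -88*20*(-58) = -1760*(-58) = 102080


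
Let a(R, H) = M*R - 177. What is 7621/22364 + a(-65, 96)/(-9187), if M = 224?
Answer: 399592395/205458068 ≈ 1.9449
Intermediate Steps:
a(R, H) = -177 + 224*R (a(R, H) = 224*R - 177 = -177 + 224*R)
7621/22364 + a(-65, 96)/(-9187) = 7621/22364 + (-177 + 224*(-65))/(-9187) = 7621*(1/22364) + (-177 - 14560)*(-1/9187) = 7621/22364 - 14737*(-1/9187) = 7621/22364 + 14737/9187 = 399592395/205458068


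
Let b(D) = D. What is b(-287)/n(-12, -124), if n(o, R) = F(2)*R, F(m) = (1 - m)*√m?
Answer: -287*√2/248 ≈ -1.6366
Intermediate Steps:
F(m) = √m*(1 - m)
n(o, R) = -R*√2 (n(o, R) = (√2*(1 - 1*2))*R = (√2*(1 - 2))*R = (√2*(-1))*R = (-√2)*R = -R*√2)
b(-287)/n(-12, -124) = -287*√2/248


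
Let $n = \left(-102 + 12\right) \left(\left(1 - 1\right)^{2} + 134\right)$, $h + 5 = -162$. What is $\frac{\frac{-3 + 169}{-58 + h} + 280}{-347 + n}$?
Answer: $- \frac{62834}{2791575} \approx -0.022508$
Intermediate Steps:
$h = -167$ ($h = -5 - 162 = -167$)
$n = -12060$ ($n = - 90 \left(0^{2} + 134\right) = - 90 \left(0 + 134\right) = \left(-90\right) 134 = -12060$)
$\frac{\frac{-3 + 169}{-58 + h} + 280}{-347 + n} = \frac{\frac{-3 + 169}{-58 - 167} + 280}{-347 - 12060} = \frac{\frac{166}{-225} + 280}{-12407} = \left(166 \left(- \frac{1}{225}\right) + 280\right) \left(- \frac{1}{12407}\right) = \left(- \frac{166}{225} + 280\right) \left(- \frac{1}{12407}\right) = \frac{62834}{225} \left(- \frac{1}{12407}\right) = - \frac{62834}{2791575}$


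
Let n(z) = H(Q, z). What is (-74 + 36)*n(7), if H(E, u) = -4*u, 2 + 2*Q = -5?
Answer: 1064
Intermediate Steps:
Q = -7/2 (Q = -1 + (1/2)*(-5) = -1 - 5/2 = -7/2 ≈ -3.5000)
n(z) = -4*z
(-74 + 36)*n(7) = (-74 + 36)*(-4*7) = -38*(-28) = 1064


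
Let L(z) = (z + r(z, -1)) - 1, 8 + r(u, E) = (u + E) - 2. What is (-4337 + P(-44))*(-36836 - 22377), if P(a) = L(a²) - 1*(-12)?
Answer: 27534045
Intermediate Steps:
r(u, E) = -10 + E + u (r(u, E) = -8 + ((u + E) - 2) = -8 + ((E + u) - 2) = -8 + (-2 + E + u) = -10 + E + u)
L(z) = -12 + 2*z (L(z) = (z + (-10 - 1 + z)) - 1 = (z + (-11 + z)) - 1 = (-11 + 2*z) - 1 = -12 + 2*z)
P(a) = 2*a² (P(a) = (-12 + 2*a²) - 1*(-12) = (-12 + 2*a²) + 12 = 2*a²)
(-4337 + P(-44))*(-36836 - 22377) = (-4337 + 2*(-44)²)*(-36836 - 22377) = (-4337 + 2*1936)*(-59213) = (-4337 + 3872)*(-59213) = -465*(-59213) = 27534045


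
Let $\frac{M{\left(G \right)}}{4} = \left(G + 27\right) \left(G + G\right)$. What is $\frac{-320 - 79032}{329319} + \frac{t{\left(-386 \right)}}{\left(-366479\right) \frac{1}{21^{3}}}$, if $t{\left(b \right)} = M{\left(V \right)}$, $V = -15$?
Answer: $\frac{4362664651352}{120688497801} \approx 36.148$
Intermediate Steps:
$M{\left(G \right)} = 8 G \left(27 + G\right)$ ($M{\left(G \right)} = 4 \left(G + 27\right) \left(G + G\right) = 4 \left(27 + G\right) 2 G = 4 \cdot 2 G \left(27 + G\right) = 8 G \left(27 + G\right)$)
$t{\left(b \right)} = -1440$ ($t{\left(b \right)} = 8 \left(-15\right) \left(27 - 15\right) = 8 \left(-15\right) 12 = -1440$)
$\frac{-320 - 79032}{329319} + \frac{t{\left(-386 \right)}}{\left(-366479\right) \frac{1}{21^{3}}} = \frac{-320 - 79032}{329319} - \frac{1440}{\left(-366479\right) \frac{1}{21^{3}}} = \left(-320 - 79032\right) \frac{1}{329319} - \frac{1440}{\left(-366479\right) \frac{1}{9261}} = \left(-79352\right) \frac{1}{329319} - \frac{1440}{\left(-366479\right) \frac{1}{9261}} = - \frac{79352}{329319} - \frac{1440}{- \frac{366479}{9261}} = - \frac{79352}{329319} - - \frac{13335840}{366479} = - \frac{79352}{329319} + \frac{13335840}{366479} = \frac{4362664651352}{120688497801}$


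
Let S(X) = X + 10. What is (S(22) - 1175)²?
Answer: 1306449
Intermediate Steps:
S(X) = 10 + X
(S(22) - 1175)² = ((10 + 22) - 1175)² = (32 - 1175)² = (-1143)² = 1306449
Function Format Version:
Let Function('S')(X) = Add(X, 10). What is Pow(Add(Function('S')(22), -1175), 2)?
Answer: 1306449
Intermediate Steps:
Function('S')(X) = Add(10, X)
Pow(Add(Function('S')(22), -1175), 2) = Pow(Add(Add(10, 22), -1175), 2) = Pow(Add(32, -1175), 2) = Pow(-1143, 2) = 1306449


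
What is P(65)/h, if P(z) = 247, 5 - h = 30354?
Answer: -247/30349 ≈ -0.0081387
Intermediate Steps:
h = -30349 (h = 5 - 1*30354 = 5 - 30354 = -30349)
P(65)/h = 247/(-30349) = 247*(-1/30349) = -247/30349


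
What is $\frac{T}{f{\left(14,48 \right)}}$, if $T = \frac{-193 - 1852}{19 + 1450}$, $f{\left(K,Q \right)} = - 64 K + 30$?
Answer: $\frac{2045}{1272154} \approx 0.0016075$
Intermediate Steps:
$f{\left(K,Q \right)} = 30 - 64 K$
$T = - \frac{2045}{1469} \approx -1.3921$
$\frac{T}{f{\left(14,48 \right)}} = - \frac{2045}{1469 \left(30 - 896\right)} = - \frac{2045}{1469 \left(-866\right)} = \left(- \frac{2045}{1469}\right) \left(- \frac{1}{866}\right) = \frac{2045}{1272154}$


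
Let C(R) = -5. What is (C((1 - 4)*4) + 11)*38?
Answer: 228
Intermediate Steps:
(C((1 - 4)*4) + 11)*38 = (-5 + 11)*38 = 6*38 = 228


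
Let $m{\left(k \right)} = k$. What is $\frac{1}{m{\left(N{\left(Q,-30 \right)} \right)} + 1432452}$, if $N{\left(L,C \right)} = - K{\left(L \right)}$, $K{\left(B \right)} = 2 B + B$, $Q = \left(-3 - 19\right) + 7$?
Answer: $\frac{1}{1432497} \approx 6.9808 \cdot 10^{-7}$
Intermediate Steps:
$Q = -15$ ($Q = -22 + 7 = -15$)
$K{\left(B \right)} = 3 B$
$N{\left(L,C \right)} = - 3 L$
$\frac{1}{m{\left(N{\left(Q,-30 \right)} \right)} + 1432452} = \frac{1}{\left(-3\right) \left(-15\right) + 1432452} = \frac{1}{45 + 1432452} = \frac{1}{1432497}$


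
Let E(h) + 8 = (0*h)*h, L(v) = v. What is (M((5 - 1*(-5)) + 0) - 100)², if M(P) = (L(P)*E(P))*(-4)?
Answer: 48400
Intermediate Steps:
E(h) = -8 (E(h) = -8 + (0*h)*h = -8 + 0*h = -8 + 0 = -8)
M(P) = 32*P (M(P) = (P*(-8))*(-4) = -8*P*(-4) = 32*P)
(M((5 - 1*(-5)) + 0) - 100)² = (32*((5 - 1*(-5)) + 0) - 100)² = (32*((5 + 5) + 0) - 100)² = (32*(10 + 0) - 100)² = (32*10 - 100)² = (320 - 100)² = 220² = 48400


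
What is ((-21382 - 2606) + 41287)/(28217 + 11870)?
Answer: 17299/40087 ≈ 0.43154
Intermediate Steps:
((-21382 - 2606) + 41287)/(28217 + 11870) = (-23988 + 41287)/40087 = 17299*(1/40087) = 17299/40087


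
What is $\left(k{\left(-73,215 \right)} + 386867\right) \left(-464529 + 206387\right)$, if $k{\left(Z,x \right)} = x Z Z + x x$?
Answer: $-407561559434$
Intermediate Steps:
$k{\left(Z,x \right)} = x^{2} + x Z^{2}$ ($k{\left(Z,x \right)} = Z x Z + x^{2} = x Z^{2} + x^{2} = x^{2} + x Z^{2}$)
$\left(k{\left(-73,215 \right)} + 386867\right) \left(-464529 + 206387\right) = \left(215 \left(215 + \left(-73\right)^{2}\right) + 386867\right) \left(-464529 + 206387\right) = \left(215 \left(215 + 5329\right) + 386867\right) \left(-258142\right) = \left(215 \cdot 5544 + 386867\right) \left(-258142\right) = \left(1191960 + 386867\right) \left(-258142\right) = 1578827 \left(-258142\right) = -407561559434$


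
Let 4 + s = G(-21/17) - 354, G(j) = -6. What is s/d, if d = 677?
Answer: -364/677 ≈ -0.53767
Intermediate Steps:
s = -364 (s = -4 + (-6 - 354) = -4 - 360 = -364)
s/d = -364/677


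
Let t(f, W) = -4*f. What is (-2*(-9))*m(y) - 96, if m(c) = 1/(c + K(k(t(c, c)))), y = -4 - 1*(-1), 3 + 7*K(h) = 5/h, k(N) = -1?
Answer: -2910/29 ≈ -100.34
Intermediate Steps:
K(h) = -3/7 + 5/(7*h) (K(h) = -3/7 + (5/h)/7 = -3/7 + 5/(7*h))
y = -3 (y = -4 + 1 = -3)
m(c) = 1/(-8/7 + c) (m(c) = 1/(c + (1/7)*(5 - 3*(-1))/(-1)) = 1/(c + (1/7)*(-1)*(5 + 3)) = 1/(c + (1/7)*(-1)*8) = 1/(c - 8/7) = 1/(-8/7 + c))
(-2*(-9))*m(y) - 96 = (-2*(-9))*(7/(-8 + 7*(-3))) - 96 = 18*(7/(-8 - 21)) - 96 = 18*(7/(-29)) - 96 = 18*(7*(-1/29)) - 96 = 18*(-7/29) - 96 = -126/29 - 96 = -2910/29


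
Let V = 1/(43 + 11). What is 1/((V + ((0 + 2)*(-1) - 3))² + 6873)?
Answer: 2916/20114029 ≈ 0.00014497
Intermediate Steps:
V = 1/54 ≈ 0.018519
1/((V + ((0 + 2)*(-1) - 3))² + 6873) = 1/((1/54 + ((0 + 2)*(-1) - 3))² + 6873) = 1/((1/54 + (2*(-1) - 3))² + 6873) = 1/((1/54 + (-2 - 3))² + 6873) = 1/((1/54 - 5)² + 6873) = 1/((-269/54)² + 6873) = 1/(72361/2916 + 6873) = 1/(20114029/2916) = 2916/20114029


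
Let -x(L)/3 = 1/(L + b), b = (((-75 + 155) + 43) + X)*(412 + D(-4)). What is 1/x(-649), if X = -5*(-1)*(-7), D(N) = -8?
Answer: -34903/3 ≈ -11634.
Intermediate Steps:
X = -35 (X = 5*(-7) = -35)
b = 35552 (b = (((-75 + 155) + 43) - 35)*(412 - 8) = ((80 + 43) - 35)*404 = (123 - 35)*404 = 88*404 = 35552)
x(L) = -3/(35552 + L) (x(L) = -3/(L + 35552) = -3/(35552 + L))
1/x(-649) = 1/(-3/(35552 - 649)) = 1/(-3/34903) = -34903/3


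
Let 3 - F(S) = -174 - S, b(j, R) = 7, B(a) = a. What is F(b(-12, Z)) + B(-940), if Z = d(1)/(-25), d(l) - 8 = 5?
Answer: -756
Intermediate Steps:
d(l) = 13 (d(l) = 8 + 5 = 13)
Z = -13/25 (Z = 13/(-25) = 13*(-1/25) = -13/25 ≈ -0.52000)
F(S) = 177 + S (F(S) = 3 - (-174 - S) = 3 + (174 + S) = 177 + S)
F(b(-12, Z)) + B(-940) = (177 + 7) - 940 = 184 - 940 = -756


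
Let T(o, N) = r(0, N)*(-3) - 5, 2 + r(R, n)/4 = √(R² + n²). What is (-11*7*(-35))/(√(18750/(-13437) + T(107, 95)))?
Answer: -245*I*√22516869111/457019 ≈ -80.443*I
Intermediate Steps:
r(R, n) = -8 + 4*√(R² + n²)
T(o, N) = 19 - 12*√(N²) (T(o, N) = (-8 + 4*√(0² + N²))*(-3) - 5 = (-8 + 4*√(0 + N²))*(-3) - 5 = (-8 + 4*√(N²))*(-3) - 5 = (24 - 12*√(N²)) - 5 = 19 - 12*√(N²))
(-11*7*(-35))/(√(18750/(-13437) + T(107, 95))) = (-11*7*(-35))/(√(18750/(-13437) + (19 - 12*√(95²)))) = (-77*(-35))/(√(18750*(-1/13437) + (19 - 12*√9025))) = 2695/(√(-6250/4479 + (19 - 12*95))) = 2695/(√(-6250/4479 + (19 - 1140))) = 2695/(√(-6250/4479 - 1121)) = 2695/(√(-5027209/4479)) = 2695/((I*√22516869111/4479)) = 2695*(-I*√22516869111/5027209) = -245*I*√22516869111/457019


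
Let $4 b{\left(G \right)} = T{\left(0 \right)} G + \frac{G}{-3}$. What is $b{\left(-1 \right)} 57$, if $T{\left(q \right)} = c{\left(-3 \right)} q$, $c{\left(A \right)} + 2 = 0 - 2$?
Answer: $\frac{19}{4} \approx 4.75$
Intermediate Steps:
$c{\left(A \right)} = -4$ ($c{\left(A \right)} = -2 + \left(0 - 2\right) = -2 - 2 = -4$)
$T{\left(q \right)} = - 4 q$
$b{\left(G \right)} = - \frac{G}{12}$ ($b{\left(G \right)} = \frac{\left(-4\right) 0 G + \frac{G}{-3}}{4} = \frac{0 G + G \left(- \frac{1}{3}\right)}{4} = \frac{0 - \frac{G}{3}}{4} = \frac{\left(- \frac{1}{3}\right) G}{4} = - \frac{G}{12}$)
$b{\left(-1 \right)} 57 = \left(- \frac{1}{12}\right) \left(-1\right) 57 = \frac{1}{12} \cdot 57 = \frac{19}{4}$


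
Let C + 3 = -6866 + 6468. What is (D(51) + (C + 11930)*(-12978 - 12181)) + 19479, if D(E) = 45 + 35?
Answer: -290038552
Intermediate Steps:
C = -401 (C = -3 + (-6866 + 6468) = -3 - 398 = -401)
D(E) = 80
(D(51) + (C + 11930)*(-12978 - 12181)) + 19479 = (80 + (-401 + 11930)*(-12978 - 12181)) + 19479 = (80 + 11529*(-25159)) + 19479 = (80 - 290058111) + 19479 = -290058031 + 19479 = -290038552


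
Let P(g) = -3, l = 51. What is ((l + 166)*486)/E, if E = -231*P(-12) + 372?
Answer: 35154/355 ≈ 99.025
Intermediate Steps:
E = 1065 (E = -231*(-3) + 372 = 693 + 372 = 1065)
((l + 166)*486)/E = ((51 + 166)*486)/1065 = (217*486)*(1/1065) = 105462*(1/1065) = 35154/355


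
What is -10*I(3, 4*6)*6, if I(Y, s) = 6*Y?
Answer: -1080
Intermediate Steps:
-10*I(3, 4*6)*6 = -60*3*6 = -10*18*6 = -180*6 = -1080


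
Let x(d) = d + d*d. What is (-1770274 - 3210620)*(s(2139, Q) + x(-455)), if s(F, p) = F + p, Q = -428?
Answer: -1037425583214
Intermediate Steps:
x(d) = d + d²
(-1770274 - 3210620)*(s(2139, Q) + x(-455)) = (-1770274 - 3210620)*((2139 - 428) - 455*(1 - 455)) = -4980894*(1711 - 455*(-454)) = -4980894*(1711 + 206570) = -4980894*208281 = -1037425583214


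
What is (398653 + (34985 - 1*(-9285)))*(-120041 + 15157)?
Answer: -46455535932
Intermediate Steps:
(398653 + (34985 - 1*(-9285)))*(-120041 + 15157) = (398653 + (34985 + 9285))*(-104884) = (398653 + 44270)*(-104884) = 442923*(-104884) = -46455535932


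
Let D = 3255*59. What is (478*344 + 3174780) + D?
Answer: 3531257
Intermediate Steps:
D = 192045
(478*344 + 3174780) + D = (478*344 + 3174780) + 192045 = (164432 + 3174780) + 192045 = 3339212 + 192045 = 3531257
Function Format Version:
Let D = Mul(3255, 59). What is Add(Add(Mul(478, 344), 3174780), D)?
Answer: 3531257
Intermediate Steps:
D = 192045
Add(Add(Mul(478, 344), 3174780), D) = Add(Add(Mul(478, 344), 3174780), 192045) = Add(Add(164432, 3174780), 192045) = Add(3339212, 192045) = 3531257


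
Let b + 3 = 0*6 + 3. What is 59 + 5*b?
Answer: 59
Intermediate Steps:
b = 0 (b = -3 + (0*6 + 3) = -3 + (0 + 3) = -3 + 3 = 0)
59 + 5*b = 59 + 5*0 = 59 + 0 = 59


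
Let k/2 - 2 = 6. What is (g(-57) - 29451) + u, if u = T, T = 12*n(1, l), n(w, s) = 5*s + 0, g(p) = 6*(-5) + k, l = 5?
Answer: -29165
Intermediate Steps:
k = 16 (k = 4 + 2*6 = 4 + 12 = 16)
g(p) = -14 (g(p) = 6*(-5) + 16 = -30 + 16 = -14)
n(w, s) = 5*s
T = 300 (T = 12*(5*5) = 12*25 = 300)
u = 300
(g(-57) - 29451) + u = (-14 - 29451) + 300 = -29465 + 300 = -29165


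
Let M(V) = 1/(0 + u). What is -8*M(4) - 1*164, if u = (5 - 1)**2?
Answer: -329/2 ≈ -164.50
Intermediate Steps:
u = 16 (u = 4**2 = 16)
M(V) = 1/16 (M(V) = 1/(0 + 16) = 1/16)
-8*M(4) - 1*164 = -8*1/16 - 1*164 = -1/2 - 164 = -329/2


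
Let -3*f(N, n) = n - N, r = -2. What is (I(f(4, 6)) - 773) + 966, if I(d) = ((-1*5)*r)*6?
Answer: 253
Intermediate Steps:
f(N, n) = -n/3 + N/3 (f(N, n) = -(n - N)/3 = -n/3 + N/3)
I(d) = 60 (I(d) = (-1*5*(-2))*6 = -5*(-2)*6 = 10*6 = 60)
(I(f(4, 6)) - 773) + 966 = (60 - 773) + 966 = -713 + 966 = 253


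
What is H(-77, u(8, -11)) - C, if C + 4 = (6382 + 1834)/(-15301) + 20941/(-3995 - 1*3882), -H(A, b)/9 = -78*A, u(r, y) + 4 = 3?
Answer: -501080301629/9271229 ≈ -54047.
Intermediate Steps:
u(r, y) = -1 (u(r, y) = -4 + 3 = -1)
H(A, b) = 702*A (H(A, b) = -(-702)*A = 702*A)
C = -66710737/9271229 (C = -4 + ((6382 + 1834)/(-15301) + 20941/(-3995 - 1*3882)) = -4 + (8216*(-1/15301) + 20941/(-3995 - 3882)) = -4 + (-632/1177 + 20941/(-7877)) = -4 + (-632/1177 + 20941*(-1/7877)) = -4 + (-632/1177 - 20941/7877) = -4 - 29625821/9271229 = -66710737/9271229 ≈ -7.1955)
H(-77, u(8, -11)) - C = 702*(-77) - 1*(-66710737/9271229) = -54054 + 66710737/9271229 = -501080301629/9271229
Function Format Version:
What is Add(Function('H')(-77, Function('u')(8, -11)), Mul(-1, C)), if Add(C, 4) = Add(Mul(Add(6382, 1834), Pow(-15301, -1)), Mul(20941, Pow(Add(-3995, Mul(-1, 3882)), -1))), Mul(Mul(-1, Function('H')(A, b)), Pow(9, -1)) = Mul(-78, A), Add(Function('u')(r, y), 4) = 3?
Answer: Rational(-501080301629, 9271229) ≈ -54047.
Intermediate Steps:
Function('u')(r, y) = -1 (Function('u')(r, y) = Add(-4, 3) = -1)
Function('H')(A, b) = Mul(702, A) (Function('H')(A, b) = Mul(-9, Mul(-78, A)) = Mul(702, A))
C = Rational(-66710737, 9271229) (C = Add(-4, Add(Mul(Add(6382, 1834), Pow(-15301, -1)), Mul(20941, Pow(Add(-3995, Mul(-1, 3882)), -1)))) = Add(-4, Add(Mul(8216, Rational(-1, 15301)), Mul(20941, Pow(Add(-3995, -3882), -1)))) = Add(-4, Add(Rational(-632, 1177), Mul(20941, Pow(-7877, -1)))) = Add(-4, Add(Rational(-632, 1177), Mul(20941, Rational(-1, 7877)))) = Add(-4, Add(Rational(-632, 1177), Rational(-20941, 7877))) = Add(-4, Rational(-29625821, 9271229)) = Rational(-66710737, 9271229) ≈ -7.1955)
Add(Function('H')(-77, Function('u')(8, -11)), Mul(-1, C)) = Add(Mul(702, -77), Mul(-1, Rational(-66710737, 9271229))) = Add(-54054, Rational(66710737, 9271229)) = Rational(-501080301629, 9271229)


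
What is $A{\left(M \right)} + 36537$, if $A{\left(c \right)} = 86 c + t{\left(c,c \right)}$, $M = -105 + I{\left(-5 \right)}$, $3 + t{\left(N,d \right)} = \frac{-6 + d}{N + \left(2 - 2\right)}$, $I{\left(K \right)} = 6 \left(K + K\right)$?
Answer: $\frac{1228977}{55} \approx 22345.0$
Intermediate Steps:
$I{\left(K \right)} = 12 K$ ($I{\left(K \right)} = 6 \cdot 2 K = 12 K$)
$t{\left(N,d \right)} = -3 + \frac{-6 + d}{N}$ ($t{\left(N,d \right)} = -3 + \frac{-6 + d}{N + \left(2 - 2\right)} = -3 + \frac{-6 + d}{N + 0} = -3 + \frac{-6 + d}{N}$)
$M = -165$ ($M = -105 + 12 \left(-5\right) = -105 - 60 = -165$)
$A{\left(c \right)} = 86 c + \frac{-6 - 2 c}{c}$ ($A{\left(c \right)} = 86 c + \frac{-6 + c - 3 c}{c} = 86 c + \frac{-6 - 2 c}{c}$)
$A{\left(M \right)} + 36537 = \left(-2 - \frac{6}{-165} + 86 \left(-165\right)\right) + 36537 = \left(-2 - - \frac{2}{55} - 14190\right) + 36537 = \left(-2 + \frac{2}{55} - 14190\right) + 36537 = - \frac{780558}{55} + 36537 = \frac{1228977}{55}$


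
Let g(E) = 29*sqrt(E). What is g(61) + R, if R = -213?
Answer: -213 + 29*sqrt(61) ≈ 13.497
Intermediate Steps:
g(61) + R = 29*sqrt(61) - 213 = -213 + 29*sqrt(61)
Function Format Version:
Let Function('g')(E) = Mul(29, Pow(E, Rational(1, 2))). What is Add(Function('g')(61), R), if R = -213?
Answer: Add(-213, Mul(29, Pow(61, Rational(1, 2)))) ≈ 13.497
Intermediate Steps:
Add(Function('g')(61), R) = Add(Mul(29, Pow(61, Rational(1, 2))), -213) = Add(-213, Mul(29, Pow(61, Rational(1, 2))))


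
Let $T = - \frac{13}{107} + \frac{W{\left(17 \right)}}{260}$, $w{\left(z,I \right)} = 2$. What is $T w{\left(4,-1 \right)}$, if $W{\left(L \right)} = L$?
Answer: $- \frac{1561}{13910} \approx -0.11222$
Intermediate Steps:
$T = - \frac{1561}{27820}$ ($T = - \frac{13}{107} + \frac{17}{260} = - \frac{1561}{27820} \approx -0.056111$)
$T w{\left(4,-1 \right)} = \left(- \frac{1561}{27820}\right) 2 = - \frac{1561}{13910}$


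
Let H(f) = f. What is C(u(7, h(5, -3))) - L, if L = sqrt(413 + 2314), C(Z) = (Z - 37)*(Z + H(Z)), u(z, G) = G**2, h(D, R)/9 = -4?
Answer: 3263328 - 3*sqrt(303) ≈ 3.2633e+6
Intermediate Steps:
h(D, R) = -36 (h(D, R) = 9*(-4) = -36)
C(Z) = 2*Z*(-37 + Z) (C(Z) = (Z - 37)*(Z + Z) = (-37 + Z)*(2*Z) = 2*Z*(-37 + Z))
L = 3*sqrt(303) (L = sqrt(2727) = 3*sqrt(303) ≈ 52.221)
C(u(7, h(5, -3))) - L = 2*(-36)**2*(-37 + (-36)**2) - 3*sqrt(303) = 2*1296*(-37 + 1296) - 3*sqrt(303) = 2*1296*1259 - 3*sqrt(303) = 3263328 - 3*sqrt(303)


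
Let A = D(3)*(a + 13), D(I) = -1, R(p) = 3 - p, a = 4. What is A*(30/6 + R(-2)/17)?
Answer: -90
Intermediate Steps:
A = -17 (A = -(4 + 13) = -1*17 = -17)
A*(30/6 + R(-2)/17) = -17*(30/6 + (3 - 1*(-2))/17) = -17*(30*(⅙) + (3 + 2)*(1/17)) = -17*(5 + 5*(1/17)) = -17*(5 + 5/17) = -17*90/17 = -90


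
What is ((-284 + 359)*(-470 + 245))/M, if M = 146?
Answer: -16875/146 ≈ -115.58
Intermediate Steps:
((-284 + 359)*(-470 + 245))/M = ((-284 + 359)*(-470 + 245))/146 = (75*(-225))*(1/146) = -16875*1/146 = -16875/146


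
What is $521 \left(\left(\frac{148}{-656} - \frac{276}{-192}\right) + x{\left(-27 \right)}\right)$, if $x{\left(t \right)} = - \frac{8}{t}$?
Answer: $\frac{13917473}{17712} \approx 785.77$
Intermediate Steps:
$521 \left(\left(\frac{148}{-656} - \frac{276}{-192}\right) + x{\left(-27 \right)}\right) = 521 \left(\left(\frac{148}{-656} - \frac{276}{-192}\right) - \frac{8}{-27}\right) = 521 \left(\left(148 \left(- \frac{1}{656}\right) - - \frac{23}{16}\right) - - \frac{8}{27}\right) = 521 \left(\left(- \frac{37}{164} + \frac{23}{16}\right) + \frac{8}{27}\right) = 521 \left(\frac{795}{656} + \frac{8}{27}\right) = 521 \cdot \frac{26713}{17712} = \frac{13917473}{17712}$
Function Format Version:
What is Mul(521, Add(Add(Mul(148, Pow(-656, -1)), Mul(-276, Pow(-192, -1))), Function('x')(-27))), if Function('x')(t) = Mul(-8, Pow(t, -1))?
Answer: Rational(13917473, 17712) ≈ 785.77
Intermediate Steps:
Mul(521, Add(Add(Mul(148, Pow(-656, -1)), Mul(-276, Pow(-192, -1))), Function('x')(-27))) = Mul(521, Add(Add(Mul(148, Pow(-656, -1)), Mul(-276, Pow(-192, -1))), Mul(-8, Pow(-27, -1)))) = Mul(521, Add(Add(Mul(148, Rational(-1, 656)), Mul(-276, Rational(-1, 192))), Mul(-8, Rational(-1, 27)))) = Mul(521, Add(Add(Rational(-37, 164), Rational(23, 16)), Rational(8, 27))) = Mul(521, Add(Rational(795, 656), Rational(8, 27))) = Mul(521, Rational(26713, 17712)) = Rational(13917473, 17712)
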